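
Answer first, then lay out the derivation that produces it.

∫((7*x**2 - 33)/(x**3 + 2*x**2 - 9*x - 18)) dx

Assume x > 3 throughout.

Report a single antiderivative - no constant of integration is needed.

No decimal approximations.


The answer is log(x - 3) + log(x + 2) + 5*log(x + 3).
Step 1. Decompose ∫((7*x**2 - 33)/(x**3 + 2*x**2 - 9*x - 18)) dx by partial fractions, (7*x**2 - 33)/(x**3 + 2*x**2 - 9*x - 18) = 5/(x + 3) + 1/(x + 2) + 1/(x - 3): now ∫(1/(x - 3)) dx + ∫(1/(x + 2)) dx + ∫(5/(x + 3)) dx.
Step 2. Evaluate the standard form [assuming x > -3]: now 5*log(x + 3) + ∫(1/(x - 3)) dx + ∫(1/(x + 2)) dx.
Step 3. Evaluate the standard form [assuming x > -2]: now log(x + 2) + 5*log(x + 3) + ∫(1/(x - 3)) dx.
Step 4. Evaluate the standard form [assuming x > 3]: now log(x - 3) + log(x + 2) + 5*log(x + 3).
Answer: log(x - 3) + log(x + 2) + 5*log(x + 3).


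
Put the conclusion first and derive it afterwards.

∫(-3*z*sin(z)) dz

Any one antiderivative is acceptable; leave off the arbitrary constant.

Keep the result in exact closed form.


The answer is 3*z*cos(z) - 3*sin(z).
Step 1. Integrate ∫(-3*z*sin(z)) dz by parts with u = z, dv = (-3*sin(z)) dz, so v = 3*cos(z): now 3*z*cos(z) + ∫(-3*cos(z)) dz.
Step 2. Evaluate the standard form: now 3*z*cos(z) - 3*sin(z).
Answer: 3*z*cos(z) - 3*sin(z).


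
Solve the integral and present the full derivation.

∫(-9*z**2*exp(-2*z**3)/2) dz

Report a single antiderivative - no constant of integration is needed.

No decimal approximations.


Step 1. Substitute u = z**3, turning ∫(-9*z**2*exp(-2*z**3)/2) dz into ∫(-3*exp(-2*u)/2) du: now ∫(-3*exp(-2*u)/2) du.
Step 2. Evaluate the standard form: now 3*exp(-2*u)/4.
Step 3. Substitute back u = z**3: now 3*exp(-2*z**3)/4.
Answer: 3*exp(-2*z**3)/4.


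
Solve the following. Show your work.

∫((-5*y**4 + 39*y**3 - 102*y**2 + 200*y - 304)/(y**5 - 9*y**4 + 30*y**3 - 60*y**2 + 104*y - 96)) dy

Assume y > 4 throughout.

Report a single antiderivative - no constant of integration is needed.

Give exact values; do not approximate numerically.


Step 1. Decompose ∫((-5*y**4 + 39*y**3 - 102*y**2 + 200*y - 304)/(y**5 - 9*y**4 + 30*y**3 - 60*y**2 + 104*y - 96)) dy by partial fractions, (-5*y**4 + 39*y**3 - 102*y**2 + 200*y - 304)/(y**5 - 9*y**4 + 30*y**3 - 60*y**2 + 104*y - 96) = 2/(y**2 + 4) - 5/(y - 2) - 2/(y - 3) + 2/(y - 4): now ∫(2/(y - 4)) dy + ∫(-2/(y - 3)) dy + ∫(-5/(y - 2)) dy + ∫(2/(y**2 + 4)) dy.
Step 2. Evaluate the standard form [assuming y > 3]: now -2*log(y - 3) + ∫(2/(y - 4)) dy + ∫(-5/(y - 2)) dy + ∫(2/(y**2 + 4)) dy.
Step 3. Evaluate the standard form [assuming y > 4]: now 2*log(y - 4) - 2*log(y - 3) + ∫(-5/(y - 2)) dy + ∫(2/(y**2 + 4)) dy.
Step 4. Evaluate the standard form [assuming y > 2]: now 2*log(y - 4) - 2*log(y - 3) - 5*log(y - 2) + ∫(2/(y**2 + 4)) dy.
Step 5. Evaluate the standard form: now 2*log(y - 4) - 2*log(y - 3) - 5*log(y - 2) + atan(y/2).
Answer: 2*log(y - 4) - 2*log(y - 3) - 5*log(y - 2) + atan(y/2).


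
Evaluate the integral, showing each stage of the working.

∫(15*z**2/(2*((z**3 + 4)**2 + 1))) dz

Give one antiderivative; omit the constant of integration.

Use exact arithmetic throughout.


Step 1. Substitute u = z**3 + 4, turning ∫(15*z**2/(2*((z**3 + 4)**2 + 1))) dz into ∫(5/(2*(u**2 + 1))) du: now ∫(5/(2*(u**2 + 1))) du.
Step 2. Evaluate the standard form: now 5*atan(u)/2.
Step 3. Substitute back u = z**3 + 4: now 5*atan(z**3 + 4)/2.
Answer: 5*atan(z**3 + 4)/2.


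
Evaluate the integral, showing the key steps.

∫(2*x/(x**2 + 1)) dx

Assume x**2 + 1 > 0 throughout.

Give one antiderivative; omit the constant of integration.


Step 1. Substitute u = x**2 + 1, turning ∫(2*x/(x**2 + 1)) dx into ∫(1/u) du: now ∫(1/u) du.
Step 2. Evaluate the standard form [assuming u > 0]: now log(u).
Step 3. Substitute back u = x**2 + 1: now log(x**2 + 1).
Answer: log(x**2 + 1).


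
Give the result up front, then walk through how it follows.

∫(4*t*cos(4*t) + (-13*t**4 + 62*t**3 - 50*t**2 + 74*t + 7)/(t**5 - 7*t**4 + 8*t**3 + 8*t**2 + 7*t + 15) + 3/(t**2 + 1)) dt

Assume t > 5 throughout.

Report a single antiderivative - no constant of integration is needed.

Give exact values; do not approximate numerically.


The answer is t*sin(4*t) - 4*log(t - 5) - 5*log(t - 3) - 4*log(t + 1) + cos(4*t)/4 + 5*atan(t).
Step 1. Rewrite: now ∫(4*t*cos(4*t)) dt + ∫((-13*t**4 + 62*t**3 - 50*t**2 + 74*t + 7)/(t**5 - 7*t**4 + 8*t**3 + 8*t**2 + 7*t + 15)) dt + ∫(3/(t**2 + 1)) dt.
Step 2. Integrate ∫(4*t*cos(4*t)) dt by parts with u = t, dv = (4*cos(4*t)) dt, so v = sin(4*t): now t*sin(4*t) + ∫((-13*t**4 + 62*t**3 - 50*t**2 + 74*t + 7)/(t**5 - 7*t**4 + 8*t**3 + 8*t**2 + 7*t + 15)) dt + ∫(3/(t**2 + 1)) dt + ∫(-sin(4*t)) dt.
Step 3. Evaluate the standard form: now t*sin(4*t) + cos(4*t)/4 + ∫((-13*t**4 + 62*t**3 - 50*t**2 + 74*t + 7)/(t**5 - 7*t**4 + 8*t**3 + 8*t**2 + 7*t + 15)) dt + ∫(3/(t**2 + 1)) dt.
Step 4. Decompose ∫((-13*t**4 + 62*t**3 - 50*t**2 + 74*t + 7)/(t**5 - 7*t**4 + 8*t**3 + 8*t**2 + 7*t + 15)) dt by partial fractions, (-13*t**4 + 62*t**3 - 50*t**2 + 74*t + 7)/(t**5 - 7*t**4 + 8*t**3 + 8*t**2 + 7*t + 15) = 2/(t**2 + 1) - 4/(t + 1) - 5/(t - 3) - 4/(t - 5): now t*sin(4*t) + cos(4*t)/4 + ∫(-4/(t - 5)) dt + ∫(-5/(t - 3)) dt + ∫(-4/(t + 1)) dt + ∫(2/(t**2 + 1)) dt + ∫(3/(t**2 + 1)) dt.
Step 5. Evaluate the standard form [assuming t > 3]: now t*sin(4*t) - 5*log(t - 3) + cos(4*t)/4 + ∫(-4/(t - 5)) dt + ∫(-4/(t + 1)) dt + ∫(2/(t**2 + 1)) dt + ∫(3/(t**2 + 1)) dt.
Step 6. Evaluate the standard form [assuming t > -1]: now t*sin(4*t) - 5*log(t - 3) - 4*log(t + 1) + cos(4*t)/4 + ∫(-4/(t - 5)) dt + ∫(2/(t**2 + 1)) dt + ∫(3/(t**2 + 1)) dt.
Step 7. Evaluate the standard form [assuming t > 5]: now t*sin(4*t) - 4*log(t - 5) - 5*log(t - 3) - 4*log(t + 1) + cos(4*t)/4 + ∫(2/(t**2 + 1)) dt + ∫(3/(t**2 + 1)) dt.
Step 8. Evaluate the standard form: now t*sin(4*t) - 4*log(t - 5) - 5*log(t - 3) - 4*log(t + 1) + cos(4*t)/4 + 2*atan(t) + ∫(3/(t**2 + 1)) dt.
Step 9. Evaluate the standard form: now t*sin(4*t) - 4*log(t - 5) - 5*log(t - 3) - 4*log(t + 1) + cos(4*t)/4 + 5*atan(t).
Answer: t*sin(4*t) - 4*log(t - 5) - 5*log(t - 3) - 4*log(t + 1) + cos(4*t)/4 + 5*atan(t).


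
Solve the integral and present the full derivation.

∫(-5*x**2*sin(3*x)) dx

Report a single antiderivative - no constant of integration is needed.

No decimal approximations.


Step 1. Integrate ∫(-5*x**2*sin(3*x)) dx by parts with u = x**2, dv = (-5*sin(3*x)) dx, so v = 5*cos(3*x)/3: now 5*x**2*cos(3*x)/3 + ∫(-10*x*cos(3*x)/3) dx.
Step 2. Integrate ∫(-10*x*cos(3*x)/3) dx by parts with u = x, dv = (-10*cos(3*x)/3) dx, so v = -10*sin(3*x)/9: now 5*x**2*cos(3*x)/3 - 10*x*sin(3*x)/9 + ∫(10*sin(3*x)/9) dx.
Step 3. Evaluate the standard form: now 5*x**2*cos(3*x)/3 - 10*x*sin(3*x)/9 - 10*cos(3*x)/27.
Answer: 5*x**2*cos(3*x)/3 - 10*x*sin(3*x)/9 - 10*cos(3*x)/27.


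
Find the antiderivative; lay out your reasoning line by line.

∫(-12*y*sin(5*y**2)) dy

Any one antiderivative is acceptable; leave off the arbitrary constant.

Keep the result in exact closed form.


Step 1. Substitute u = y**2, turning ∫(-12*y*sin(5*y**2)) dy into ∫(-6*sin(5*u)) du: now ∫(-6*sin(5*u)) du.
Step 2. Evaluate the standard form: now 6*cos(5*u)/5.
Step 3. Substitute back u = y**2: now 6*cos(5*y**2)/5.
Answer: 6*cos(5*y**2)/5.


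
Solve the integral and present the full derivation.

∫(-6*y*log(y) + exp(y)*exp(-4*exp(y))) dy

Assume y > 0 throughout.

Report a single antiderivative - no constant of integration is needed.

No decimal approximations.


Step 1. Rewrite: now ∫(-6*y*log(y)) dy + ∫(exp(y)*exp(-4*exp(y))) dy.
Step 2. Integrate ∫(-6*y*log(y)) dy by parts with u = log(y), dv = (-6*y) dy, so v = -3*y**2 [assuming y > 0]: now -3*y**2*log(y) + ∫(3*y) dy + ∫(exp(y)*exp(-4*exp(y))) dy.
Step 3. Evaluate the standard form: now -3*y**2*log(y) + 3*y**2/2 + ∫(exp(y)*exp(-4*exp(y))) dy.
Step 4. Substitute u = exp(y), turning ∫(exp(y)*exp(-4*exp(y))) dy into ∫(exp(-4*u)) du: now -3*y**2*log(y) + 3*y**2/2 + ∫(exp(-4*u)) du.
Step 5. Evaluate the standard form: now -3*y**2*log(y) + 3*y**2/2 - exp(-4*u)/4.
Step 6. Substitute back u = exp(y): now -3*y**2*log(y) + 3*y**2/2 - exp(-4*exp(y))/4.
Answer: -3*y**2*log(y) + 3*y**2/2 - exp(-4*exp(y))/4.


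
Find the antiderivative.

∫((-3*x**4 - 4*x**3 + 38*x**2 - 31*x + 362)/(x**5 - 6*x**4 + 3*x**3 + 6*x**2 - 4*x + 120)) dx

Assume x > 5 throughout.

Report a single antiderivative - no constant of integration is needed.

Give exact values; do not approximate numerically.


Answer: -3*log(x - 5) - 2*log(x - 3) + 2*log(x + 2) + 3*atan(x/2)/2.


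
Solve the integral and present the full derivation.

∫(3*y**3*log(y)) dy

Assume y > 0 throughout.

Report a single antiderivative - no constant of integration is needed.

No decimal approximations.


Step 1. Integrate ∫(3*y**3*log(y)) dy by parts with u = log(y), dv = (3*y**3) dy, so v = 3*y**4/4 [assuming y > 0]: now 3*y**4*log(y)/4 + ∫(-3*y**3/4) dy.
Step 2. Evaluate the standard form: now 3*y**4*log(y)/4 - 3*y**4/16.
Answer: 3*y**4*log(y)/4 - 3*y**4/16.


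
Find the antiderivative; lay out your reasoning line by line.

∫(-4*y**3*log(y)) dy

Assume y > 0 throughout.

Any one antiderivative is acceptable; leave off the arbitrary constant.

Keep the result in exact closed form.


Step 1. Integrate ∫(-4*y**3*log(y)) dy by parts with u = log(y), dv = (-4*y**3) dy, so v = -y**4 [assuming y > 0]: now -y**4*log(y) + ∫(y**3) dy.
Step 2. Evaluate the standard form: now -y**4*log(y) + y**4/4.
Answer: -y**4*log(y) + y**4/4.


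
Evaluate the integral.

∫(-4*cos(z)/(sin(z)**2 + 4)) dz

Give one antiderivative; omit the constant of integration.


Answer: -2*atan(sin(z)/2).


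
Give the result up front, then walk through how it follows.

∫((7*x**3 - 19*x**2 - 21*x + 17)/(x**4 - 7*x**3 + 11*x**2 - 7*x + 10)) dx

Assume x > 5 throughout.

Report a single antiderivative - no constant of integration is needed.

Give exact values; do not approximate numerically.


The answer is 4*log(x - 5) + 3*log(x - 2) + 4*atan(x).
Step 1. Decompose ∫((7*x**3 - 19*x**2 - 21*x + 17)/(x**4 - 7*x**3 + 11*x**2 - 7*x + 10)) dx by partial fractions, (7*x**3 - 19*x**2 - 21*x + 17)/(x**4 - 7*x**3 + 11*x**2 - 7*x + 10) = 4/(x**2 + 1) + 3/(x - 2) + 4/(x - 5): now ∫(4/(x - 5)) dx + ∫(3/(x - 2)) dx + ∫(4/(x**2 + 1)) dx.
Step 2. Evaluate the standard form [assuming x > 5]: now 4*log(x - 5) + ∫(3/(x - 2)) dx + ∫(4/(x**2 + 1)) dx.
Step 3. Evaluate the standard form [assuming x > 2]: now 4*log(x - 5) + 3*log(x - 2) + ∫(4/(x**2 + 1)) dx.
Step 4. Evaluate the standard form: now 4*log(x - 5) + 3*log(x - 2) + 4*atan(x).
Answer: 4*log(x - 5) + 3*log(x - 2) + 4*atan(x).


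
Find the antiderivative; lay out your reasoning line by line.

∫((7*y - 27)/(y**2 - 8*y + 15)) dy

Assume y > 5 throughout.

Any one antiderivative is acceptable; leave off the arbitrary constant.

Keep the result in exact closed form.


Step 1. Decompose ∫((7*y - 27)/(y**2 - 8*y + 15)) dy by partial fractions, (7*y - 27)/(y**2 - 8*y + 15) = 3/(y - 3) + 4/(y - 5): now ∫(4/(y - 5)) dy + ∫(3/(y - 3)) dy.
Step 2. Evaluate the standard form [assuming y > 5]: now 4*log(y - 5) + ∫(3/(y - 3)) dy.
Step 3. Evaluate the standard form [assuming y > 3]: now 4*log(y - 5) + 3*log(y - 3).
Answer: 4*log(y - 5) + 3*log(y - 3).


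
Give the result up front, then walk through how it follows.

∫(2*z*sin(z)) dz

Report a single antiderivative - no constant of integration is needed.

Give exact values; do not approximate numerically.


The answer is -2*z*cos(z) + 2*sin(z).
Step 1. Integrate ∫(2*z*sin(z)) dz by parts with u = z, dv = (2*sin(z)) dz, so v = -2*cos(z): now -2*z*cos(z) + ∫(2*cos(z)) dz.
Step 2. Evaluate the standard form: now -2*z*cos(z) + 2*sin(z).
Answer: -2*z*cos(z) + 2*sin(z).


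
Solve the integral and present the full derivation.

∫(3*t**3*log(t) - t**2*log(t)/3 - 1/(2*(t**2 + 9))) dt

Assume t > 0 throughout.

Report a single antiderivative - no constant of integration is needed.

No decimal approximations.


Step 1. Rewrite: now ∫(-t**2*log(t)/3) dt + ∫(3*t**3*log(t)) dt + ∫(-1/(2*(t**2 + 9))) dt.
Step 2. Integrate ∫(-t**2*log(t)/3) dt by parts with u = log(t), dv = (-t**2/3) dt, so v = -t**3/9 [assuming t > 0]: now -t**3*log(t)/9 + ∫(t**2/9) dt + ∫(3*t**3*log(t)) dt + ∫(-1/(2*(t**2 + 9))) dt.
Step 3. Evaluate the standard form: now -t**3*log(t)/9 + t**3/27 + ∫(3*t**3*log(t)) dt + ∫(-1/(2*(t**2 + 9))) dt.
Step 4. Evaluate the standard form: now -t**3*log(t)/9 + t**3/27 - atan(t/3)/6 + ∫(3*t**3*log(t)) dt.
Step 5. Integrate ∫(3*t**3*log(t)) dt by parts with u = log(t), dv = (3*t**3) dt, so v = 3*t**4/4 [assuming t > 0]: now 3*t**4*log(t)/4 - t**3*log(t)/9 + t**3/27 - atan(t/3)/6 + ∫(-3*t**3/4) dt.
Step 6. Evaluate the standard form: now 3*t**4*log(t)/4 - 3*t**4/16 - t**3*log(t)/9 + t**3/27 - atan(t/3)/6.
Answer: 3*t**4*log(t)/4 - 3*t**4/16 - t**3*log(t)/9 + t**3/27 - atan(t/3)/6.


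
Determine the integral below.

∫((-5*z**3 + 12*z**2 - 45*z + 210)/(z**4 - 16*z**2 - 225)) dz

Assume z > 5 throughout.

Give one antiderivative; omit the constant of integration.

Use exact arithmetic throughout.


Answer: -log(z - 5) - 4*log(z + 5) - atan(z/3).


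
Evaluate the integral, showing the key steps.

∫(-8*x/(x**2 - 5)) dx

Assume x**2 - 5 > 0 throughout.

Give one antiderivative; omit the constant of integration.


Step 1. Substitute u = x**2 - 5, turning ∫(-8*x/(x**2 - 5)) dx into ∫(-4/u) du: now ∫(-4/u) du.
Step 2. Evaluate the standard form [assuming u > 0]: now -4*log(u).
Step 3. Substitute back u = x**2 - 5: now -4*log(x**2 - 5).
Answer: -4*log(x**2 - 5).


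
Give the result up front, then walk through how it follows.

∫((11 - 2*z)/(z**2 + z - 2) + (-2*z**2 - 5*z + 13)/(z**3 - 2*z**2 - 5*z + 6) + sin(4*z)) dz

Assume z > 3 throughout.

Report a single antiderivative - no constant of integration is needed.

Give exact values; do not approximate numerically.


The answer is -2*log(z - 3) + 2*log(z - 1) - 4*log(z + 2) - cos(4*z)/4.
Step 1. Rewrite: now ∫((11 - 2*z)/(z**2 + z - 2)) dz + ∫((-2*z**2 - 5*z + 13)/(z**3 - 2*z**2 - 5*z + 6)) dz + ∫(sin(4*z)) dz.
Step 2. Decompose ∫((-2*z**2 - 5*z + 13)/(z**3 - 2*z**2 - 5*z + 6)) dz by partial fractions, (-2*z**2 - 5*z + 13)/(z**3 - 2*z**2 - 5*z + 6) = 1/(z + 2) - 1/(z - 1) - 2/(z - 3): now ∫((11 - 2*z)/(z**2 + z - 2)) dz + ∫(-2/(z - 3)) dz + ∫(-1/(z - 1)) dz + ∫(1/(z + 2)) dz + ∫(sin(4*z)) dz.
Step 3. Evaluate the standard form [assuming z > -2]: now log(z + 2) + ∫((11 - 2*z)/(z**2 + z - 2)) dz + ∫(-2/(z - 3)) dz + ∫(-1/(z - 1)) dz + ∫(sin(4*z)) dz.
Step 4. Evaluate the standard form [assuming z > 1]: now -log(z - 1) + log(z + 2) + ∫((11 - 2*z)/(z**2 + z - 2)) dz + ∫(-2/(z - 3)) dz + ∫(sin(4*z)) dz.
Step 5. Evaluate the standard form [assuming z > 3]: now -2*log(z - 3) - log(z - 1) + log(z + 2) + ∫((11 - 2*z)/(z**2 + z - 2)) dz + ∫(sin(4*z)) dz.
Step 6. Evaluate the standard form: now -2*log(z - 3) - log(z - 1) + log(z + 2) - cos(4*z)/4 + ∫((11 - 2*z)/(z**2 + z - 2)) dz.
Step 7. Decompose ∫((11 - 2*z)/(z**2 + z - 2)) dz by partial fractions, (11 - 2*z)/(z**2 + z - 2) = -5/(z + 2) + 3/(z - 1): now -2*log(z - 3) - log(z - 1) + log(z + 2) - cos(4*z)/4 + ∫(3/(z - 1)) dz + ∫(-5/(z + 2)) dz.
Step 8. Evaluate the standard form [assuming z > -2]: now -2*log(z - 3) - log(z - 1) - 4*log(z + 2) - cos(4*z)/4 + ∫(3/(z - 1)) dz.
Step 9. Evaluate the standard form [assuming z > 1]: now -2*log(z - 3) + 2*log(z - 1) - 4*log(z + 2) - cos(4*z)/4.
Answer: -2*log(z - 3) + 2*log(z - 1) - 4*log(z + 2) - cos(4*z)/4.


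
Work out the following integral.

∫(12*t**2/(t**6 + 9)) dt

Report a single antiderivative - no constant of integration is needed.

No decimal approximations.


Answer: 4*atan(t**3/3)/3.


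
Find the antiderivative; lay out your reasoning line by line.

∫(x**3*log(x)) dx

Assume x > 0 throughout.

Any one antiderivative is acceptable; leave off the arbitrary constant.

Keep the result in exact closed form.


Step 1. Integrate ∫(x**3*log(x)) dx by parts with u = log(x), dv = (x**3) dx, so v = x**4/4 [assuming x > 0]: now x**4*log(x)/4 + ∫(-x**3/4) dx.
Step 2. Evaluate the standard form: now x**4*log(x)/4 - x**4/16.
Answer: x**4*log(x)/4 - x**4/16.


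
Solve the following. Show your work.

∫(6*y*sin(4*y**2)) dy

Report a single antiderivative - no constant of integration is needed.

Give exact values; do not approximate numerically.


Step 1. Substitute u = y**2, turning ∫(6*y*sin(4*y**2)) dy into ∫(3*sin(4*u)) du: now ∫(3*sin(4*u)) du.
Step 2. Evaluate the standard form: now -3*cos(4*u)/4.
Step 3. Substitute back u = y**2: now -3*cos(4*y**2)/4.
Answer: -3*cos(4*y**2)/4.


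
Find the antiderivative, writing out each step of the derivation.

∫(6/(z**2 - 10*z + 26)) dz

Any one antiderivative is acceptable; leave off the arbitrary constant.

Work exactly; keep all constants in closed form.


Step 1. Substitute u = 5 - z, turning ∫(6/(z**2 - 10*z + 26)) dz into ∫(-6/(u**2 + 1)) du: now ∫(-6/(u**2 + 1)) du.
Step 2. Evaluate the standard form: now -6*atan(u).
Step 3. Substitute back u = 5 - z: now 6*atan(z - 5).
Answer: 6*atan(z - 5).


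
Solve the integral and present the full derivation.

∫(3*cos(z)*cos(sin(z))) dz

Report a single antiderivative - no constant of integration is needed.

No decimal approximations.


Step 1. Substitute u = sin(z), turning ∫(3*cos(z)*cos(sin(z))) dz into ∫(3*cos(u)) du: now ∫(3*cos(u)) du.
Step 2. Evaluate the standard form: now 3*sin(u).
Step 3. Substitute back u = sin(z): now 3*sin(sin(z)).
Answer: 3*sin(sin(z)).


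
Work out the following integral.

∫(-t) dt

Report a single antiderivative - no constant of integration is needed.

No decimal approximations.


Answer: -t**2/2.


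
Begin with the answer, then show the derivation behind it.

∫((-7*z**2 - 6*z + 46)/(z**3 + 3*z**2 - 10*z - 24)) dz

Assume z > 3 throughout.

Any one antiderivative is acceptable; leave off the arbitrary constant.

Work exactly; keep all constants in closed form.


The answer is -log(z - 3) - 3*log(z + 2) - 3*log(z + 4).
Step 1. Decompose ∫((-7*z**2 - 6*z + 46)/(z**3 + 3*z**2 - 10*z - 24)) dz by partial fractions, (-7*z**2 - 6*z + 46)/(z**3 + 3*z**2 - 10*z - 24) = -3/(z + 4) - 3/(z + 2) - 1/(z - 3): now ∫(-1/(z - 3)) dz + ∫(-3/(z + 2)) dz + ∫(-3/(z + 4)) dz.
Step 2. Evaluate the standard form [assuming z > -2]: now -3*log(z + 2) + ∫(-1/(z - 3)) dz + ∫(-3/(z + 4)) dz.
Step 3. Evaluate the standard form [assuming z > -4]: now -3*log(z + 2) - 3*log(z + 4) + ∫(-1/(z - 3)) dz.
Step 4. Evaluate the standard form [assuming z > 3]: now -log(z - 3) - 3*log(z + 2) - 3*log(z + 4).
Answer: -log(z - 3) - 3*log(z + 2) - 3*log(z + 4).


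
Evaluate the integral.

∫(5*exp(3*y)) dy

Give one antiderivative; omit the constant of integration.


Answer: 5*exp(3*y)/3.


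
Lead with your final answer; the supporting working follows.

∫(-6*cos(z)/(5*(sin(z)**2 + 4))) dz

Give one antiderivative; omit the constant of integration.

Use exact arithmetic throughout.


The answer is -3*atan(sin(z)/2)/5.
Step 1. Substitute u = sin(z), turning ∫(-6*cos(z)/(5*(sin(z)**2 + 4))) dz into ∫(-6/(5*(u**2 + 4))) du: now ∫(-6/(5*(u**2 + 4))) du.
Step 2. Evaluate the standard form: now -3*atan(u/2)/5.
Step 3. Substitute back u = sin(z): now -3*atan(sin(z)/2)/5.
Answer: -3*atan(sin(z)/2)/5.


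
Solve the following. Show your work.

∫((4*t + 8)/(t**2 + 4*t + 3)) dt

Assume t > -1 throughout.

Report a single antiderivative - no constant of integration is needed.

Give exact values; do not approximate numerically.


Step 1. Decompose ∫((4*t + 8)/(t**2 + 4*t + 3)) dt by partial fractions, (4*t + 8)/(t**2 + 4*t + 3) = 2/(t + 3) + 2/(t + 1): now ∫(2/(t + 1)) dt + ∫(2/(t + 3)) dt.
Step 2. Evaluate the standard form [assuming t > -3]: now 2*log(t + 3) + ∫(2/(t + 1)) dt.
Step 3. Evaluate the standard form [assuming t > -1]: now 2*log(t + 1) + 2*log(t + 3).
Answer: 2*log(t + 1) + 2*log(t + 3).


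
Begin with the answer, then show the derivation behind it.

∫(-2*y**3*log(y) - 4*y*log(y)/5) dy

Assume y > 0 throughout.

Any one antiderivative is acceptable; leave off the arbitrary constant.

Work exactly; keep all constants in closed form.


The answer is -y**4*log(y)/2 + y**4/8 - 2*y**2*log(y)/5 + y**2/5.
Step 1. Rewrite: now ∫(-4*y*log(y)/5) dy + ∫(-2*y**3*log(y)) dy.
Step 2. Integrate ∫(-2*y**3*log(y)) dy by parts with u = log(y), dv = (-2*y**3) dy, so v = -y**4/2 [assuming y > 0]: now -y**4*log(y)/2 + ∫(y**3/2) dy + ∫(-4*y*log(y)/5) dy.
Step 3. Evaluate the standard form: now -y**4*log(y)/2 + y**4/8 + ∫(-4*y*log(y)/5) dy.
Step 4. Integrate ∫(-4*y*log(y)/5) dy by parts with u = log(y), dv = (-4*y/5) dy, so v = -2*y**2/5 [assuming y > 0]: now -y**4*log(y)/2 + y**4/8 - 2*y**2*log(y)/5 + ∫(2*y/5) dy.
Step 5. Evaluate the standard form: now -y**4*log(y)/2 + y**4/8 - 2*y**2*log(y)/5 + y**2/5.
Answer: -y**4*log(y)/2 + y**4/8 - 2*y**2*log(y)/5 + y**2/5.


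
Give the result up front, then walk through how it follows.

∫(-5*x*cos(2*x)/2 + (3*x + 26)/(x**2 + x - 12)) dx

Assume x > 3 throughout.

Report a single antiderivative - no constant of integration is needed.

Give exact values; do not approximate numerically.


The answer is -5*x*sin(2*x)/4 + 5*log(x - 3) - 2*log(x + 4) - 5*cos(2*x)/8.
Step 1. Rewrite: now ∫(-5*x*cos(2*x)/2) dx + ∫((3*x + 26)/(x**2 + x - 12)) dx.
Step 2. Decompose ∫((3*x + 26)/(x**2 + x - 12)) dx by partial fractions, (3*x + 26)/(x**2 + x - 12) = -2/(x + 4) + 5/(x - 3): now ∫(-5*x*cos(2*x)/2) dx + ∫(5/(x - 3)) dx + ∫(-2/(x + 4)) dx.
Step 3. Evaluate the standard form [assuming x > -4]: now -2*log(x + 4) + ∫(-5*x*cos(2*x)/2) dx + ∫(5/(x - 3)) dx.
Step 4. Evaluate the standard form [assuming x > 3]: now 5*log(x - 3) - 2*log(x + 4) + ∫(-5*x*cos(2*x)/2) dx.
Step 5. Integrate ∫(-5*x*cos(2*x)/2) dx by parts with u = x, dv = (-5*cos(2*x)/2) dx, so v = -5*sin(2*x)/4: now -5*x*sin(2*x)/4 + 5*log(x - 3) - 2*log(x + 4) + ∫(5*sin(2*x)/4) dx.
Step 6. Evaluate the standard form: now -5*x*sin(2*x)/4 + 5*log(x - 3) - 2*log(x + 4) - 5*cos(2*x)/8.
Answer: -5*x*sin(2*x)/4 + 5*log(x - 3) - 2*log(x + 4) - 5*cos(2*x)/8.


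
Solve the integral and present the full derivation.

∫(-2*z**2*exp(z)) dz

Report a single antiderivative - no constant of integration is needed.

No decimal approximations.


Step 1. Integrate ∫(-2*z**2*exp(z)) dz by parts with u = z**2, dv = (-2*exp(z)) dz, so v = -2*exp(z): now -2*z**2*exp(z) + ∫(4*z*exp(z)) dz.
Step 2. Integrate ∫(4*z*exp(z)) dz by parts with u = z, dv = (4*exp(z)) dz, so v = 4*exp(z): now -2*z**2*exp(z) + 4*z*exp(z) + ∫(-4*exp(z)) dz.
Step 3. Evaluate the standard form: now -2*z**2*exp(z) + 4*z*exp(z) - 4*exp(z).
Answer: -2*z**2*exp(z) + 4*z*exp(z) - 4*exp(z).


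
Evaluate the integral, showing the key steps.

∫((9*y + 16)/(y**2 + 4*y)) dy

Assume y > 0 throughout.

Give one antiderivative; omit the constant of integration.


Step 1. Decompose ∫((9*y + 16)/(y**2 + 4*y)) dy by partial fractions, (9*y + 16)/(y**2 + 4*y) = 5/(y + 4) + 4/y: now ∫(4/y) dy + ∫(5/(y + 4)) dy.
Step 2. Evaluate the standard form [assuming y > 0]: now 4*log(y) + ∫(5/(y + 4)) dy.
Step 3. Evaluate the standard form [assuming y > -4]: now 4*log(y) + 5*log(y + 4).
Answer: 4*log(y) + 5*log(y + 4).


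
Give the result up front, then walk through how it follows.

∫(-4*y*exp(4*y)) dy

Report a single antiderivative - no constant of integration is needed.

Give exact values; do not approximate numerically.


The answer is -y*exp(4*y) + exp(4*y)/4.
Step 1. Integrate ∫(-4*y*exp(4*y)) dy by parts with u = y, dv = (-4*exp(4*y)) dy, so v = -exp(4*y): now -y*exp(4*y) + ∫(exp(4*y)) dy.
Step 2. Evaluate the standard form: now -y*exp(4*y) + exp(4*y)/4.
Answer: -y*exp(4*y) + exp(4*y)/4.


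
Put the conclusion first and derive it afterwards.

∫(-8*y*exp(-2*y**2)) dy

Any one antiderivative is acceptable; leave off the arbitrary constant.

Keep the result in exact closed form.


The answer is 2*exp(-2*y**2).
Step 1. Substitute u = y**2, turning ∫(-8*y*exp(-2*y**2)) dy into ∫(-4*exp(-2*u)) du: now ∫(-4*exp(-2*u)) du.
Step 2. Evaluate the standard form: now 2*exp(-2*u).
Step 3. Substitute back u = y**2: now 2*exp(-2*y**2).
Answer: 2*exp(-2*y**2).


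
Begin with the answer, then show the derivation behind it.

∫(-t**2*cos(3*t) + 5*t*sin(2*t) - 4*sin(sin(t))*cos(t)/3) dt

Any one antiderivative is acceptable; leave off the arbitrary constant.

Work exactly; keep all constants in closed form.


The answer is -t**2*sin(3*t)/3 - 5*t*cos(2*t)/2 - 2*t*cos(3*t)/9 + 5*sin(2*t)/4 + 2*sin(3*t)/27 + 4*cos(sin(t))/3.
Step 1. Rewrite: now ∫(5*t*sin(2*t)) dt + ∫(-t**2*cos(3*t)) dt + ∫(-4*sin(sin(t))*cos(t)/3) dt.
Step 2. Substitute u = sin(t), turning ∫(-4*sin(sin(t))*cos(t)/3) dt into ∫(-4*sin(u)/3) du: now ∫(5*t*sin(2*t)) dt + ∫(-t**2*cos(3*t)) dt + ∫(-4*sin(u)/3) du.
Step 3. Evaluate the standard form: now 4*cos(u)/3 + ∫(5*t*sin(2*t)) dt + ∫(-t**2*cos(3*t)) dt.
Step 4. Substitute back u = sin(t): now 4*cos(sin(t))/3 + ∫(5*t*sin(2*t)) dt + ∫(-t**2*cos(3*t)) dt.
Step 5. Integrate ∫(5*t*sin(2*t)) dt by parts with u = t, dv = (5*sin(2*t)) dt, so v = -5*cos(2*t)/2: now -5*t*cos(2*t)/2 + 4*cos(sin(t))/3 + ∫(-t**2*cos(3*t)) dt + ∫(5*cos(2*t)/2) dt.
Step 6. Evaluate the standard form: now -5*t*cos(2*t)/2 + 5*sin(2*t)/4 + 4*cos(sin(t))/3 + ∫(-t**2*cos(3*t)) dt.
Step 7. Integrate ∫(-t**2*cos(3*t)) dt by parts with u = t**2, dv = (-cos(3*t)) dt, so v = -sin(3*t)/3: now -t**2*sin(3*t)/3 - 5*t*cos(2*t)/2 + 5*sin(2*t)/4 + 4*cos(sin(t))/3 + ∫(2*t*sin(3*t)/3) dt.
Step 8. Integrate ∫(2*t*sin(3*t)/3) dt by parts with u = t, dv = (2*sin(3*t)/3) dt, so v = -2*cos(3*t)/9: now -t**2*sin(3*t)/3 - 5*t*cos(2*t)/2 - 2*t*cos(3*t)/9 + 5*sin(2*t)/4 + 4*cos(sin(t))/3 + ∫(2*cos(3*t)/9) dt.
Step 9. Evaluate the standard form: now -t**2*sin(3*t)/3 - 5*t*cos(2*t)/2 - 2*t*cos(3*t)/9 + 5*sin(2*t)/4 + 2*sin(3*t)/27 + 4*cos(sin(t))/3.
Answer: -t**2*sin(3*t)/3 - 5*t*cos(2*t)/2 - 2*t*cos(3*t)/9 + 5*sin(2*t)/4 + 2*sin(3*t)/27 + 4*cos(sin(t))/3.


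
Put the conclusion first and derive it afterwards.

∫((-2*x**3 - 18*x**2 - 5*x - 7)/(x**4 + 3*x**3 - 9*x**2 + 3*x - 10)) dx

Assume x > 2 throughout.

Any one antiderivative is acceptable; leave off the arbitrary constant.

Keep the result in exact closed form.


The answer is -3*log(x - 2) + log(x + 5) - atan(x).
Step 1. Decompose ∫((-2*x**3 - 18*x**2 - 5*x - 7)/(x**4 + 3*x**3 - 9*x**2 + 3*x - 10)) dx by partial fractions, (-2*x**3 - 18*x**2 - 5*x - 7)/(x**4 + 3*x**3 - 9*x**2 + 3*x - 10) = -1/(x**2 + 1) + 1/(x + 5) - 3/(x - 2): now ∫(-3/(x - 2)) dx + ∫(1/(x + 5)) dx + ∫(-1/(x**2 + 1)) dx.
Step 2. Evaluate the standard form [assuming x > 2]: now -3*log(x - 2) + ∫(1/(x + 5)) dx + ∫(-1/(x**2 + 1)) dx.
Step 3. Evaluate the standard form [assuming x > -5]: now -3*log(x - 2) + log(x + 5) + ∫(-1/(x**2 + 1)) dx.
Step 4. Evaluate the standard form: now -3*log(x - 2) + log(x + 5) - atan(x).
Answer: -3*log(x - 2) + log(x + 5) - atan(x).


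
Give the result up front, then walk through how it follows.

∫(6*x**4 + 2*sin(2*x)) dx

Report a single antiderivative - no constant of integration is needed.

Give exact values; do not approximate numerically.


The answer is 6*x**5/5 - cos(2*x).
Step 1. Rewrite: now ∫(6*x**4) dx + ∫(2*sin(2*x)) dx.
Step 2. Evaluate the standard form: now 6*x**5/5 + ∫(2*sin(2*x)) dx.
Step 3. Evaluate the standard form: now 6*x**5/5 - cos(2*x).
Answer: 6*x**5/5 - cos(2*x).


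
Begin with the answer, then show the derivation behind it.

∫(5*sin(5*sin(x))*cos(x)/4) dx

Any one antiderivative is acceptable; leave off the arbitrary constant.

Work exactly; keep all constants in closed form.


The answer is -cos(5*sin(x))/4.
Step 1. Substitute u = sin(x), turning ∫(5*sin(5*sin(x))*cos(x)/4) dx into ∫(5*sin(5*u)/4) du: now ∫(5*sin(5*u)/4) du.
Step 2. Evaluate the standard form: now -cos(5*u)/4.
Step 3. Substitute back u = sin(x): now -cos(5*sin(x))/4.
Answer: -cos(5*sin(x))/4.


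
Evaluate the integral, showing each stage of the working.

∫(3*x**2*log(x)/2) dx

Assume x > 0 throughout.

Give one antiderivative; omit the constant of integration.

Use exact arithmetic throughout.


Step 1. Integrate ∫(3*x**2*log(x)/2) dx by parts with u = log(x), dv = (3*x**2/2) dx, so v = x**3/2 [assuming x > 0]: now x**3*log(x)/2 + ∫(-x**2/2) dx.
Step 2. Evaluate the standard form: now x**3*log(x)/2 - x**3/6.
Answer: x**3*log(x)/2 - x**3/6.


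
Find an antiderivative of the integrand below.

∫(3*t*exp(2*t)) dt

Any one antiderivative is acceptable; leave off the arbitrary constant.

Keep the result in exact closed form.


Answer: 3*t*exp(2*t)/2 - 3*exp(2*t)/4.


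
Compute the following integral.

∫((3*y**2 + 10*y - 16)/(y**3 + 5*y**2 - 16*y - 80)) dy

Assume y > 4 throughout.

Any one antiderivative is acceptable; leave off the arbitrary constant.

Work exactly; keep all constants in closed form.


Answer: log(y - 4) + log(y + 4) + log(y + 5).


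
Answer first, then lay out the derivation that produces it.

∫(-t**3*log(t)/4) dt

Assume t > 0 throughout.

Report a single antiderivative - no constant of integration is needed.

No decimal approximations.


The answer is -t**4*log(t)/16 + t**4/64.
Step 1. Integrate ∫(-t**3*log(t)/4) dt by parts with u = log(t), dv = (-t**3/4) dt, so v = -t**4/16 [assuming t > 0]: now -t**4*log(t)/16 + ∫(t**3/16) dt.
Step 2. Evaluate the standard form: now -t**4*log(t)/16 + t**4/64.
Answer: -t**4*log(t)/16 + t**4/64.


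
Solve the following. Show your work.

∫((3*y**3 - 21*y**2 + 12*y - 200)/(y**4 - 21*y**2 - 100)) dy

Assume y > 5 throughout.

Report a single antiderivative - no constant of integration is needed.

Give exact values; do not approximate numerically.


Step 1. Decompose ∫((3*y**3 - 21*y**2 + 12*y - 200)/(y**4 - 21*y**2 - 100)) dy by partial fractions, (3*y**3 - 21*y**2 + 12*y - 200)/(y**4 - 21*y**2 - 100) = 4/(y**2 + 4) + 4/(y + 5) - 1/(y - 5): now ∫(-1/(y - 5)) dy + ∫(4/(y + 5)) dy + ∫(4/(y**2 + 4)) dy.
Step 2. Evaluate the standard form [assuming y > 5]: now -log(y - 5) + ∫(4/(y + 5)) dy + ∫(4/(y**2 + 4)) dy.
Step 3. Evaluate the standard form [assuming y > -5]: now -log(y - 5) + 4*log(y + 5) + ∫(4/(y**2 + 4)) dy.
Step 4. Evaluate the standard form: now -log(y - 5) + 4*log(y + 5) + 2*atan(y/2).
Answer: -log(y - 5) + 4*log(y + 5) + 2*atan(y/2).


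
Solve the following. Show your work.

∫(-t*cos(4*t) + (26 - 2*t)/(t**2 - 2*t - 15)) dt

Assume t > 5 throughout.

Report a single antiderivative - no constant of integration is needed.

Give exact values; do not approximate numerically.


Step 1. Rewrite: now ∫(-t*cos(4*t)) dt + ∫((26 - 2*t)/(t**2 - 2*t - 15)) dt.
Step 2. Decompose ∫((26 - 2*t)/(t**2 - 2*t - 15)) dt by partial fractions, (26 - 2*t)/(t**2 - 2*t - 15) = -4/(t + 3) + 2/(t - 5): now ∫(-t*cos(4*t)) dt + ∫(2/(t - 5)) dt + ∫(-4/(t + 3)) dt.
Step 3. Evaluate the standard form [assuming t > -3]: now -4*log(t + 3) + ∫(-t*cos(4*t)) dt + ∫(2/(t - 5)) dt.
Step 4. Evaluate the standard form [assuming t > 5]: now 2*log(t - 5) - 4*log(t + 3) + ∫(-t*cos(4*t)) dt.
Step 5. Integrate ∫(-t*cos(4*t)) dt by parts with u = t, dv = (-cos(4*t)) dt, so v = -sin(4*t)/4: now -t*sin(4*t)/4 + 2*log(t - 5) - 4*log(t + 3) + ∫(sin(4*t)/4) dt.
Step 6. Evaluate the standard form: now -t*sin(4*t)/4 + 2*log(t - 5) - 4*log(t + 3) - cos(4*t)/16.
Answer: -t*sin(4*t)/4 + 2*log(t - 5) - 4*log(t + 3) - cos(4*t)/16.


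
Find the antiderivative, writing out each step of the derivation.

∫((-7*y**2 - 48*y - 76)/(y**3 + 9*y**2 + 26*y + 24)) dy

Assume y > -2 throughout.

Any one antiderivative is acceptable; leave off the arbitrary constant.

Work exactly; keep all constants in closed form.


Step 1. Decompose ∫((-7*y**2 - 48*y - 76)/(y**3 + 9*y**2 + 26*y + 24)) dy by partial fractions, (-7*y**2 - 48*y - 76)/(y**3 + 9*y**2 + 26*y + 24) = 2/(y + 4) - 5/(y + 3) - 4/(y + 2): now ∫(-4/(y + 2)) dy + ∫(-5/(y + 3)) dy + ∫(2/(y + 4)) dy.
Step 2. Evaluate the standard form [assuming y > -4]: now 2*log(y + 4) + ∫(-4/(y + 2)) dy + ∫(-5/(y + 3)) dy.
Step 3. Evaluate the standard form [assuming y > -3]: now -5*log(y + 3) + 2*log(y + 4) + ∫(-4/(y + 2)) dy.
Step 4. Evaluate the standard form [assuming y > -2]: now -4*log(y + 2) - 5*log(y + 3) + 2*log(y + 4).
Answer: -4*log(y + 2) - 5*log(y + 3) + 2*log(y + 4).


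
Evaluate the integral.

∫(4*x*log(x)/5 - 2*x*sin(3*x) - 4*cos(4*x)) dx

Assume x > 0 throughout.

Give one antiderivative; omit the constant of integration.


Answer: 2*x**2*log(x)/5 - x**2/5 + 2*x*cos(3*x)/3 - 2*sin(3*x)/9 - sin(4*x).


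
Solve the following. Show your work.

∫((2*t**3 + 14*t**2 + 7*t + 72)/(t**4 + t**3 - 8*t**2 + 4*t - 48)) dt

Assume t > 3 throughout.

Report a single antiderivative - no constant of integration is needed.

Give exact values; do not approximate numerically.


Step 1. Decompose ∫((2*t**3 + 14*t**2 + 7*t + 72)/(t**4 + t**3 - 8*t**2 + 4*t - 48)) dt by partial fractions, (2*t**3 + 14*t**2 + 7*t + 72)/(t**4 + t**3 - 8*t**2 + 4*t - 48) = -1/(t**2 + 4) - 1/(t + 4) + 3/(t - 3): now ∫(3/(t - 3)) dt + ∫(-1/(t + 4)) dt + ∫(-1/(t**2 + 4)) dt.
Step 2. Evaluate the standard form [assuming t > 3]: now 3*log(t - 3) + ∫(-1/(t + 4)) dt + ∫(-1/(t**2 + 4)) dt.
Step 3. Evaluate the standard form [assuming t > -4]: now 3*log(t - 3) - log(t + 4) + ∫(-1/(t**2 + 4)) dt.
Step 4. Evaluate the standard form: now 3*log(t - 3) - log(t + 4) - atan(t/2)/2.
Answer: 3*log(t - 3) - log(t + 4) - atan(t/2)/2.


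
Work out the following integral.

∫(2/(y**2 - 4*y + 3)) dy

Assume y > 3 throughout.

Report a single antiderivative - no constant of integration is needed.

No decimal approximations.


Answer: log(y - 3) - log(y - 1).


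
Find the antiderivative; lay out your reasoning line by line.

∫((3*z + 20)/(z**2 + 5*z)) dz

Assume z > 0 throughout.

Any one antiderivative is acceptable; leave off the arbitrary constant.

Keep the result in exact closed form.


Step 1. Decompose ∫((3*z + 20)/(z**2 + 5*z)) dz by partial fractions, (3*z + 20)/(z**2 + 5*z) = -1/(z + 5) + 4/z: now ∫(4/z) dz + ∫(-1/(z + 5)) dz.
Step 2. Evaluate the standard form [assuming z > -5]: now -log(z + 5) + ∫(4/z) dz.
Step 3. Evaluate the standard form [assuming z > 0]: now 4*log(z) - log(z + 5).
Answer: 4*log(z) - log(z + 5).


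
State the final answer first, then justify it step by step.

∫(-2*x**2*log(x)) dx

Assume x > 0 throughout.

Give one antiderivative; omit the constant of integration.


The answer is -2*x**3*log(x)/3 + 2*x**3/9.
Step 1. Integrate ∫(-2*x**2*log(x)) dx by parts with u = log(x), dv = (-2*x**2) dx, so v = -2*x**3/3 [assuming x > 0]: now -2*x**3*log(x)/3 + ∫(2*x**2/3) dx.
Step 2. Evaluate the standard form: now -2*x**3*log(x)/3 + 2*x**3/9.
Answer: -2*x**3*log(x)/3 + 2*x**3/9.


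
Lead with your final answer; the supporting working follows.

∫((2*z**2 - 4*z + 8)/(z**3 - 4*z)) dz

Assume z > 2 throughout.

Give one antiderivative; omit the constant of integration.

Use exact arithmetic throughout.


The answer is -2*log(z) + log(z - 2) + 3*log(z + 2).
Step 1. Decompose ∫((2*z**2 - 4*z + 8)/(z**3 - 4*z)) dz by partial fractions, (2*z**2 - 4*z + 8)/(z**3 - 4*z) = 3/(z + 2) + 1/(z - 2) - 2/z: now ∫(-2/z) dz + ∫(1/(z - 2)) dz + ∫(3/(z + 2)) dz.
Step 2. Evaluate the standard form [assuming z > 0]: now -2*log(z) + ∫(1/(z - 2)) dz + ∫(3/(z + 2)) dz.
Step 3. Evaluate the standard form [assuming z > 2]: now -2*log(z) + log(z - 2) + ∫(3/(z + 2)) dz.
Step 4. Evaluate the standard form [assuming z > -2]: now -2*log(z) + log(z - 2) + 3*log(z + 2).
Answer: -2*log(z) + log(z - 2) + 3*log(z + 2).


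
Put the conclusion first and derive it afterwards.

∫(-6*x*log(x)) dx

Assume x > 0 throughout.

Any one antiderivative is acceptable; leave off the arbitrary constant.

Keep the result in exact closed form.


The answer is -3*x**2*log(x) + 3*x**2/2.
Step 1. Integrate ∫(-6*x*log(x)) dx by parts with u = log(x), dv = (-6*x) dx, so v = -3*x**2 [assuming x > 0]: now -3*x**2*log(x) + ∫(3*x) dx.
Step 2. Evaluate the standard form: now -3*x**2*log(x) + 3*x**2/2.
Answer: -3*x**2*log(x) + 3*x**2/2.


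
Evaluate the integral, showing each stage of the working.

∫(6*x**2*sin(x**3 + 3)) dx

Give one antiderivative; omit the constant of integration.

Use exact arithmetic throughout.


Step 1. Substitute u = x**3 + 3, turning ∫(6*x**2*sin(x**3 + 3)) dx into ∫(2*sin(u)) du: now ∫(2*sin(u)) du.
Step 2. Evaluate the standard form: now -2*cos(u).
Step 3. Substitute back u = x**3 + 3: now -2*cos(x**3 + 3).
Answer: -2*cos(x**3 + 3).


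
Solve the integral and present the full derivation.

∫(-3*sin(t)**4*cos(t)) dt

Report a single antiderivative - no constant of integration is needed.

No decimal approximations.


Step 1. Substitute u = sin(t), turning ∫(-3*sin(t)**4*cos(t)) dt into ∫(-3*u**4) du: now ∫(-3*u**4) du.
Step 2. Evaluate the standard form: now -3*u**5/5.
Step 3. Substitute back u = sin(t): now -3*sin(t)**5/5.
Answer: -3*sin(t)**5/5.


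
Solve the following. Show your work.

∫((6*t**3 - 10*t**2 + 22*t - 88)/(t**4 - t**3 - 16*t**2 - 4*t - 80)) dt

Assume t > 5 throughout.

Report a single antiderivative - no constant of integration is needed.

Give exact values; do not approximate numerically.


Step 1. Decompose ∫((6*t**3 - 10*t**2 + 22*t - 88)/(t**4 - t**3 - 16*t**2 - 4*t - 80)) dt by partial fractions, (6*t**3 - 10*t**2 + 22*t - 88)/(t**4 - t**3 - 16*t**2 - 4*t - 80) = 2/(t**2 + 4) + 4/(t + 4) + 2/(t - 5): now ∫(2/(t - 5)) dt + ∫(4/(t + 4)) dt + ∫(2/(t**2 + 4)) dt.
Step 2. Evaluate the standard form [assuming t > 5]: now 2*log(t - 5) + ∫(4/(t + 4)) dt + ∫(2/(t**2 + 4)) dt.
Step 3. Evaluate the standard form [assuming t > -4]: now 2*log(t - 5) + 4*log(t + 4) + ∫(2/(t**2 + 4)) dt.
Step 4. Evaluate the standard form: now 2*log(t - 5) + 4*log(t + 4) + atan(t/2).
Answer: 2*log(t - 5) + 4*log(t + 4) + atan(t/2).


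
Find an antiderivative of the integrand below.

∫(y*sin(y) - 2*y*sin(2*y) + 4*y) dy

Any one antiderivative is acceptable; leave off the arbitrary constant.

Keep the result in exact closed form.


Answer: 2*y**2 - y*cos(y) + y*cos(2*y) + sin(y) - sin(2*y)/2.


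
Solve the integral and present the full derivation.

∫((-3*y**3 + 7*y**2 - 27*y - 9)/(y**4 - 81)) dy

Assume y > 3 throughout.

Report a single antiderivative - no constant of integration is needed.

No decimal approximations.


Step 1. Decompose ∫((-3*y**3 + 7*y**2 - 27*y - 9)/(y**4 - 81)) dy by partial fractions, (-3*y**3 + 7*y**2 - 27*y - 9)/(y**4 - 81) = 4/(y**2 + 9) - 2/(y + 3) - 1/(y - 3): now ∫(-1/(y - 3)) dy + ∫(-2/(y + 3)) dy + ∫(4/(y**2 + 9)) dy.
Step 2. Evaluate the standard form [assuming y > 3]: now -log(y - 3) + ∫(-2/(y + 3)) dy + ∫(4/(y**2 + 9)) dy.
Step 3. Evaluate the standard form [assuming y > -3]: now -log(y - 3) - 2*log(y + 3) + ∫(4/(y**2 + 9)) dy.
Step 4. Evaluate the standard form: now -log(y - 3) - 2*log(y + 3) + 4*atan(y/3)/3.
Answer: -log(y - 3) - 2*log(y + 3) + 4*atan(y/3)/3.


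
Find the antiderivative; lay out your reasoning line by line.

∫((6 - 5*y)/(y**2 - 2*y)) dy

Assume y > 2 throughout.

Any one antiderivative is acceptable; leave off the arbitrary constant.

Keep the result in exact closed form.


Step 1. Decompose ∫((6 - 5*y)/(y**2 - 2*y)) dy by partial fractions, (6 - 5*y)/(y**2 - 2*y) = -2/(y - 2) - 3/y: now ∫(-3/y) dy + ∫(-2/(y - 2)) dy.
Step 2. Evaluate the standard form [assuming y > 0]: now -3*log(y) + ∫(-2/(y - 2)) dy.
Step 3. Evaluate the standard form [assuming y > 2]: now -3*log(y) - 2*log(y - 2).
Answer: -3*log(y) - 2*log(y - 2).


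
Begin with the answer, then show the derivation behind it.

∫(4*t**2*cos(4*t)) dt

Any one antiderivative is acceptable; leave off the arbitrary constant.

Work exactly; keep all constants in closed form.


The answer is t**2*sin(4*t) + t*cos(4*t)/2 - sin(4*t)/8.
Step 1. Integrate ∫(4*t**2*cos(4*t)) dt by parts with u = t**2, dv = (4*cos(4*t)) dt, so v = sin(4*t): now t**2*sin(4*t) + ∫(-2*t*sin(4*t)) dt.
Step 2. Integrate ∫(-2*t*sin(4*t)) dt by parts with u = t, dv = (-2*sin(4*t)) dt, so v = cos(4*t)/2: now t**2*sin(4*t) + t*cos(4*t)/2 + ∫(-cos(4*t)/2) dt.
Step 3. Evaluate the standard form: now t**2*sin(4*t) + t*cos(4*t)/2 - sin(4*t)/8.
Answer: t**2*sin(4*t) + t*cos(4*t)/2 - sin(4*t)/8.
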